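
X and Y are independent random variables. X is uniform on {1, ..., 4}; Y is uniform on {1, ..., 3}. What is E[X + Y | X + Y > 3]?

P(X + Y > 3) = 3/4.
Summing (X+Y)·P(x,y) over outcomes with X + Y > 3 gives 23/6.
E[X + Y | X + Y > 3] = (23/6) / (3/4) = 46/9.

46/9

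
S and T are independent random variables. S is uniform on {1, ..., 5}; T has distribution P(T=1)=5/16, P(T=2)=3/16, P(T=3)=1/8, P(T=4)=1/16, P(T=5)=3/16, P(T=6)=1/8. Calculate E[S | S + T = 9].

23/6

P(S + T = 9) = 3/40.
Summing S·P(x,y) over outcomes with S + T = 9 gives 23/80.
E[S | S + T = 9] = (23/80) / (3/40) = 23/6.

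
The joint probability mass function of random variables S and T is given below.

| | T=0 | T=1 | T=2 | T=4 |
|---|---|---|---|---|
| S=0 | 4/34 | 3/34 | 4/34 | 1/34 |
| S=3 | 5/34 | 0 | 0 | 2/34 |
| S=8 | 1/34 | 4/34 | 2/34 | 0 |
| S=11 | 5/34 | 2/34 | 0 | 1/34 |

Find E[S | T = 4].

17/4

P(T = 4) = 2/17.
Σ S·P over the event = 0·(1/34) + 3·(2/34) + 11·(1/34) = 1/2.
E[S | T = 4] = (1/2) / (2/17) = 17/4.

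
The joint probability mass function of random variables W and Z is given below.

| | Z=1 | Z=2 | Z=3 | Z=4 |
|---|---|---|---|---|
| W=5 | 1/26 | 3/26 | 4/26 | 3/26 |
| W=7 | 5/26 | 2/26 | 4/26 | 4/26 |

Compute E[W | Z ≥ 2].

P(Z ≥ 2) = 10/13.
Σ W·P over the event = 5·(3/26) + 5·(4/26) + 5·(3/26) + 7·(2/26) + 7·(4/26) + 7·(4/26) = 60/13.
E[W | Z ≥ 2] = (60/13) / (10/13) = 6.

6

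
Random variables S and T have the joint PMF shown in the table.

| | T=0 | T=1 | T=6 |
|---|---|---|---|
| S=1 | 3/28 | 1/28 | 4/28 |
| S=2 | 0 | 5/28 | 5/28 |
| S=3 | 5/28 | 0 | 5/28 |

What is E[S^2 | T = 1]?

7/2

P(T = 1) = 3/14.
Σ S^2·P over the event = 1·(1/28) + 4·(5/28) = 3/4.
E[S^2 | T = 1] = (3/4) / (3/14) = 7/2.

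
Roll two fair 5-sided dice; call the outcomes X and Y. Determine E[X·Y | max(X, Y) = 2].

8/3

Outcomes with max(X, Y) = 2: (1,2), (2,1), (2,2), each with probability 1/25.
E[X·Y | max(X, Y) = 2] = (2 + 2 + 4) / 3 = 8/3.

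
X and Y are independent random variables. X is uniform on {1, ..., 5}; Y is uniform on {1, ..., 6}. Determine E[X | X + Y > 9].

Outcomes with X + Y > 9: (4,6), (5,5), (5,6), each with probability 1/30.
E[X | X + Y > 9] = (4 + 5 + 5) / 3 = 14/3.

14/3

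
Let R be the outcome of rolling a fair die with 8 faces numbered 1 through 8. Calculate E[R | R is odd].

4

Given R is odd, R is equally likely to be any of {1, 3, 5, 7}.
E[R | R is odd] = (1 + 3 + 5 + 7) / 4 = 4.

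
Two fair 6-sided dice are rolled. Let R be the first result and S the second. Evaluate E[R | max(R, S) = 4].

22/7

Outcomes with max(R, S) = 4: (1,4), (2,4), (3,4), (4,1), (4,2), (4,3), (4,4), each with probability 1/36.
E[R | max(R, S) = 4] = (1 + 2 + 3 + 4 + 4 + 4 + 4) / 7 = 22/7.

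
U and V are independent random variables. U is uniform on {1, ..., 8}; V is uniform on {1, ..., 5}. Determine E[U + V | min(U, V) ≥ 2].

P(min(U, V) ≥ 2) = 7/10.
Summing (U+V)·P(x,y) over outcomes with min(U, V) ≥ 2 gives 119/20.
E[U + V | min(U, V) ≥ 2] = (119/20) / (7/10) = 17/2.

17/2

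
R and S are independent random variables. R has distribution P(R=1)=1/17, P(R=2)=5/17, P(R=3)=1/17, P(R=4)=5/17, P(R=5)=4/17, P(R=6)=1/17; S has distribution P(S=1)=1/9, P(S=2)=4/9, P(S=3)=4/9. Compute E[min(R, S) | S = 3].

P(S = 3) = 4/9.
Summing min(R,S)·P(x,y) over outcomes with S = 3 gives 176/153.
E[min(R, S) | S = 3] = (176/153) / (4/9) = 44/17.

44/17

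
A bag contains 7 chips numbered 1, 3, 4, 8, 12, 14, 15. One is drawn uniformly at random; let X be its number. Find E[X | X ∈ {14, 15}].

29/2

P(X ∈ {14, 15}) = 2/7.
Σ over the event: 14·1/7 + 15·1/7 = 29/7.
E[X | X ∈ {14, 15}] = (29/7) / (2/7) = 29/2.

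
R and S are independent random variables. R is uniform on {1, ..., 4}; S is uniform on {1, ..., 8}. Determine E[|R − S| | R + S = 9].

4

Outcomes with R + S = 9: (1,8), (2,7), (3,6), (4,5), each with probability 1/32.
E[|R − S| | R + S = 9] = (7 + 5 + 3 + 1) / 4 = 4.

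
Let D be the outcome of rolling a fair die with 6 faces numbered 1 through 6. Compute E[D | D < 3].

Given D < 3, D is equally likely to be any of {1, 2}.
E[D | D < 3] = (1 + 2) / 2 = 3/2.

3/2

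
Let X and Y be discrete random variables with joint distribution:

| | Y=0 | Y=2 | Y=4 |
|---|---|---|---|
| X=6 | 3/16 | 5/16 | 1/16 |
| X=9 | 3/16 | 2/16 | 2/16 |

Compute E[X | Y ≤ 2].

93/13

P(Y ≤ 2) = 13/16.
Summing X·P(X=x,Y=y) over the conditioning event gives 93/16.
E[X | Y ≤ 2] = (93/16) / (13/16) = 93/13.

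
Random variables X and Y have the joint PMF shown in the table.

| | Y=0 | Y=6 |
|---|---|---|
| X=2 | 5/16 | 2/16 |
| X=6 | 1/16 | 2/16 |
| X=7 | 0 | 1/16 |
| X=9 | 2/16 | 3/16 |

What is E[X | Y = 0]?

17/4

P(Y = 0) = 1/2.
Σ X·P over the event = 2·(5/16) + 6·(1/16) + 9·(2/16) = 17/8.
E[X | Y = 0] = (17/8) / (1/2) = 17/4.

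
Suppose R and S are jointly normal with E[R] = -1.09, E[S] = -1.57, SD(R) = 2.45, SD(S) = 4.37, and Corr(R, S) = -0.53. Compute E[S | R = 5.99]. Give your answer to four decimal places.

-8.2631

For a bivariate normal, E[S | R=x] = μ_S + ρ·(σ_S/σ_R)·(x − μ_R).
E[S | R=5.99] = -1.57 + (-0.53)·(4.37/2.45)·(5.99 − (-1.09)) = -1.57 + (-0.94535)·(7.08) = -8.2631.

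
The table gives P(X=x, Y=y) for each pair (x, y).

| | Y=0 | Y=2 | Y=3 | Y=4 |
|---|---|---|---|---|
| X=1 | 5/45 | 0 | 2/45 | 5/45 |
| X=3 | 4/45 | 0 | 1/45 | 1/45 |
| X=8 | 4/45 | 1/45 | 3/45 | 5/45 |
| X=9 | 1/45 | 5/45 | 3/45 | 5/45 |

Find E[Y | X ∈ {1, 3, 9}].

9/4

P(X ∈ {1, 3, 9}) = 32/45.
Summing Y·P(X=x,Y=y) over the conditioning event gives 8/5.
E[Y | X ∈ {1, 3, 9}] = (8/5) / (32/45) = 9/4.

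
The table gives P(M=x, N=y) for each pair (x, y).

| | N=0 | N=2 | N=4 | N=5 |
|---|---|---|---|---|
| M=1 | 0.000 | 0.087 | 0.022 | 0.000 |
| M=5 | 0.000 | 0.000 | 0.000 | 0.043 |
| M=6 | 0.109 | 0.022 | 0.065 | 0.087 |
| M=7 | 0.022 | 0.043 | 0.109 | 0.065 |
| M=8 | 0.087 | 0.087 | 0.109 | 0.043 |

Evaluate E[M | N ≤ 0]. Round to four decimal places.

6.8991

P(N ≤ 0) = 0.218.
Σ M·P over the event = 6·(0.109) + 7·(0.022) + 8·(0.087) = 1.504.
E[M | N ≤ 0] = (1.504) / (0.218) = 6.8991.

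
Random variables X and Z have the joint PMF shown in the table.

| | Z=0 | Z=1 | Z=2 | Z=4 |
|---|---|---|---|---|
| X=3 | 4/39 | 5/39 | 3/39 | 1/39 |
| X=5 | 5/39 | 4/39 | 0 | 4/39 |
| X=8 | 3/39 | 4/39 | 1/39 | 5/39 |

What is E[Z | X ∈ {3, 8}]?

P(X ∈ {3, 8}) = 2/3.
Σ Z·P over the event = 0·(4/39) + 1·(5/39) + 2·(3/39) + 4·(1/39) + 0·(3/39) + 1·(4/39) + 2·(1/39) + 4·(5/39) = 41/39.
E[Z | X ∈ {3, 8}] = (41/39) / (2/3) = 41/26.

41/26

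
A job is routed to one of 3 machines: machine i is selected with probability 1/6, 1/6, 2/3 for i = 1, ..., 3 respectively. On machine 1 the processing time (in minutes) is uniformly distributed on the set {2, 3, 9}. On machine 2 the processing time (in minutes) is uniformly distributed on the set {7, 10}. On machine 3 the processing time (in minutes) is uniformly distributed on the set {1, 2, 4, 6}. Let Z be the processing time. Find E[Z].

E[Z | machine 1] = (2+3+9)/3 = 14/3.
E[Z | machine 2] = (7+10)/2 = 17/2.
E[Z | machine 3] = (1+2+4+6)/4 = 13/4.
E[Z] = (1/6)·(14/3) + (1/6)·(17/2) + (2/3)·(13/4) = 157/36.

157/36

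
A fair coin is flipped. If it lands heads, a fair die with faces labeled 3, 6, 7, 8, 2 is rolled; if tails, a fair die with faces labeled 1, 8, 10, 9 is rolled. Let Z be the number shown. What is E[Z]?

E[Z | heads] = (3+6+7+8+2)/5 = 26/5.
E[Z | tails] = (1+8+10+9)/4 = 7.
By the law of total expectation,
E[Z] = (1/2)·(26/5) + (1/2)·(7) = 61/10.

61/10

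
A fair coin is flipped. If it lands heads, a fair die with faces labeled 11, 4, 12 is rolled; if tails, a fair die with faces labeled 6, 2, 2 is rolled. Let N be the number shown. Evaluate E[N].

37/6

E[N | heads] = (11+4+12)/3 = 9.
E[N | tails] = (6+2+2)/3 = 10/3.
E[N] = (1/2)·(9) + (1/2)·(10/3) = 37/6.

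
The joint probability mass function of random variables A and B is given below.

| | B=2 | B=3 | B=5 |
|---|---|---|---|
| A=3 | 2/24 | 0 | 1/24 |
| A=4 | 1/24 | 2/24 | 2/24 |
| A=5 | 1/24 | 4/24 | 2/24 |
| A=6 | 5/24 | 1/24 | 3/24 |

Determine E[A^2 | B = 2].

239/9

P(B = 2) = 3/8.
Σ A^2·P over the event = 9·(2/24) + 16·(1/24) + 25·(1/24) + 36·(5/24) = 239/24.
E[A^2 | B = 2] = (239/24) / (3/8) = 239/9.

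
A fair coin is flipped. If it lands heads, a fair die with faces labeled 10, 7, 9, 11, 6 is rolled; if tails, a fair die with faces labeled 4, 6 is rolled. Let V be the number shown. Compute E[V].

34/5

E[V | heads] = (10+7+9+11+6)/5 = 43/5.
E[V | tails] = (4+6)/2 = 5.
E[V] = (1/2)·(43/5) + (1/2)·(5) = 34/5.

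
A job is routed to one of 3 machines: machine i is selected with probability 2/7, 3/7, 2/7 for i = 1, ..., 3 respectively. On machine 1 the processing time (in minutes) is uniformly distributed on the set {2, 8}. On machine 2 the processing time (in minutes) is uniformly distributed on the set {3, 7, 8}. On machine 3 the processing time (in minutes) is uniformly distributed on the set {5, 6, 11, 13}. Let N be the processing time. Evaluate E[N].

E[N | machine 1] = (2+8)/2 = 5.
E[N | machine 2] = (3+7+8)/3 = 6.
E[N | machine 3] = (5+6+11+13)/4 = 35/4.
E[N] = (2/7)·(5) + (3/7)·(6) + (2/7)·(35/4) = 13/2.

13/2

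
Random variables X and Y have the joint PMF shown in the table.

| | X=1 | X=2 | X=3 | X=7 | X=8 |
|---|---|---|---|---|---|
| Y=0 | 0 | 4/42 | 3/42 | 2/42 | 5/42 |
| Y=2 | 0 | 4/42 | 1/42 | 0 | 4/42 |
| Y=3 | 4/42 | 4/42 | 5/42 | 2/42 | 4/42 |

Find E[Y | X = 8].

P(X = 8) = 13/42.
Σ Y·P over the event = 0·(5/42) + 2·(4/42) + 3·(4/42) = 10/21.
E[Y | X = 8] = (10/21) / (13/42) = 20/13.

20/13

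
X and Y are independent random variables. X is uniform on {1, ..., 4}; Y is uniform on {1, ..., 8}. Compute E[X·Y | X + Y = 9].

Outcomes with X + Y = 9: (1,8), (2,7), (3,6), (4,5), each with probability 1/32.
E[X·Y | X + Y = 9] = (8 + 14 + 18 + 20) / 4 = 15.

15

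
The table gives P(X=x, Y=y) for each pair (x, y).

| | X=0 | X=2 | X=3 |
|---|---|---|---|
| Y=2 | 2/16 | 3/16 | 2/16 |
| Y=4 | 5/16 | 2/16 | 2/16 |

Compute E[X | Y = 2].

12/7

P(Y = 2) = 7/16.
Σ X·P over the event = 0·(2/16) + 2·(3/16) + 3·(2/16) = 3/4.
E[X | Y = 2] = (3/4) / (7/16) = 12/7.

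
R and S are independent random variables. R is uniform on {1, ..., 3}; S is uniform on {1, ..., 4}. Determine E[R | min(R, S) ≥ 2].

Outcomes with min(R, S) ≥ 2: (2,2), (2,3), (2,4), (3,2), (3,3), (3,4), each with probability 1/12.
E[R | min(R, S) ≥ 2] = (2 + 2 + 2 + 3 + 3 + 3) / 6 = 5/2.

5/2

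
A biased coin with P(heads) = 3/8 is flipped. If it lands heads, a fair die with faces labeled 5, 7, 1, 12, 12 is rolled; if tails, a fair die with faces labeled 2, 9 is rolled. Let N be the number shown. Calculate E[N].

497/80

E[N | heads] = (5+7+1+12+12)/5 = 37/5.
E[N | tails] = (2+9)/2 = 11/2.
E[N] = (3/8)·(37/5) + (5/8)·(11/2) = 497/80.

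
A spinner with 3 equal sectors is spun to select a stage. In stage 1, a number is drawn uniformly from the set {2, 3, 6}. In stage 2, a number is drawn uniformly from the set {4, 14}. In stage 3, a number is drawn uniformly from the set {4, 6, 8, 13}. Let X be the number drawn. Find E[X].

245/36

E[X | stage 1] = (2+3+6)/3 = 11/3.
E[X | stage 2] = (4+14)/2 = 9.
E[X | stage 3] = (4+6+8+13)/4 = 31/4.
By the law of total expectation,
E[X] = (1/3)·(11/3) + (1/3)·(9) + (1/3)·(31/4) = 245/36.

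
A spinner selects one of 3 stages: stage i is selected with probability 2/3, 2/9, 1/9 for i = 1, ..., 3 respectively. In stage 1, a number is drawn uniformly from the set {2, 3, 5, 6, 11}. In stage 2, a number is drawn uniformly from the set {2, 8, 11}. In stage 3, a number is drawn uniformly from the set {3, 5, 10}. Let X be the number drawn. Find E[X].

262/45

E[X | stage 1] = (2+3+5+6+11)/5 = 27/5.
E[X | stage 2] = (2+8+11)/3 = 7.
E[X | stage 3] = (3+5+10)/3 = 6.
By the law of total expectation,
E[X] = (2/3)·(27/5) + (2/9)·(7) + (1/9)·(6) = 262/45.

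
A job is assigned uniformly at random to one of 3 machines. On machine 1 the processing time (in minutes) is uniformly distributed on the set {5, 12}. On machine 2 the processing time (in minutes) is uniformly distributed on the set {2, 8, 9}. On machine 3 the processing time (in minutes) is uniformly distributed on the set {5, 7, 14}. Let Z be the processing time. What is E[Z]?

47/6

E[Z | machine 1] = (5+12)/2 = 17/2.
E[Z | machine 2] = (2+8+9)/3 = 19/3.
E[Z | machine 3] = (5+7+14)/3 = 26/3.
By the law of total expectation,
E[Z] = (1/3)·(17/2) + (1/3)·(19/3) + (1/3)·(26/3) = 47/6.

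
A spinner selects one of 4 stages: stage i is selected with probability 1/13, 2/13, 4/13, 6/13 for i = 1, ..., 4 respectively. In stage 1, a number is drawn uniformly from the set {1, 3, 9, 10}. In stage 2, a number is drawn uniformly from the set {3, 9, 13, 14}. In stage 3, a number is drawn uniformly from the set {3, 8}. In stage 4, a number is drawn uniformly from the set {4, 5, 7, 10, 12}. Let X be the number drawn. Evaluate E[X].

E[X | stage 1] = (1+3+9+10)/4 = 23/4.
E[X | stage 2] = (3+9+13+14)/4 = 39/4.
E[X | stage 3] = (3+8)/2 = 11/2.
E[X | stage 4] = (4+5+7+10+12)/5 = 38/5.
E[X] = (1/13)·(23/4) + (2/13)·(39/4) + (4/13)·(11/2) + (6/13)·(38/5) = 1857/260.

1857/260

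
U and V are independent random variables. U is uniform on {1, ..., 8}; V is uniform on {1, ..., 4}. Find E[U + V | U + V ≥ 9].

10

Outcomes with U + V ≥ 9: (5,4), (6,3), (6,4), (7,2), (7,3), (7,4), (8,1), (8,2), (8,3), (8,4), each with probability 1/32.
E[U + V | U + V ≥ 9] = (9 + 9 + 10 + 9 + 10 + 11 + 9 + 10 + 11 + 12) / 10 = 10.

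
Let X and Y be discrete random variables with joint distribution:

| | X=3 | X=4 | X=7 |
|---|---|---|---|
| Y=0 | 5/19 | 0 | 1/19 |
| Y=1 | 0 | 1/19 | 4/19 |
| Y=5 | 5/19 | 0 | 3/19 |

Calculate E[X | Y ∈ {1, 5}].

P(Y ∈ {1, 5}) = 13/19.
Σ X·P over the event = 3·(5/19) + 4·(1/19) + 7·(4/19) + 7·(3/19) = 68/19.
E[X | Y ∈ {1, 5}] = (68/19) / (13/19) = 68/13.

68/13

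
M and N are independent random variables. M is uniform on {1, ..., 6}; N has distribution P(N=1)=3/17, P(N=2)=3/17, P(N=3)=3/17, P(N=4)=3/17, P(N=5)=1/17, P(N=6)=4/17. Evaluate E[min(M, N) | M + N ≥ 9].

17/4

P(M + N ≥ 9) = 14/51.
Summing min(M,N)·P(x,y) over outcomes with M + N ≥ 9 gives 7/6.
E[min(M, N) | M + N ≥ 9] = (7/6) / (14/51) = 17/4.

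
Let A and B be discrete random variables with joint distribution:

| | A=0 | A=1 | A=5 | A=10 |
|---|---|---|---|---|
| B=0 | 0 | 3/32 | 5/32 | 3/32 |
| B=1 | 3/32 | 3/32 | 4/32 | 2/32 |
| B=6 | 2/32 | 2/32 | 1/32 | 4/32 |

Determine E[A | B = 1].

P(B = 1) = 3/8.
Σ A·P over the event = 0·(3/32) + 1·(3/32) + 5·(4/32) + 10·(2/32) = 43/32.
E[A | B = 1] = (43/32) / (3/8) = 43/12.

43/12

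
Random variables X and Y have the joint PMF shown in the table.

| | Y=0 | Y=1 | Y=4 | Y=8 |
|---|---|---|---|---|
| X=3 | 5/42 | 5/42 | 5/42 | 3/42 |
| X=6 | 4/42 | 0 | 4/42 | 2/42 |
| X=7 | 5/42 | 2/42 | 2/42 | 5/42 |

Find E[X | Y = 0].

37/7

P(Y = 0) = 1/3.
Summing X·P(X=x,Y=y) over the conditioning event gives 37/21.
E[X | Y = 0] = (37/21) / (1/3) = 37/7.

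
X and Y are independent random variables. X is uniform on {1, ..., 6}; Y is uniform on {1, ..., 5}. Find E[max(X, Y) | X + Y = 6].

21/5

Outcomes with X + Y = 6: (1,5), (2,4), (3,3), (4,2), (5,1), each with probability 1/30.
E[max(X, Y) | X + Y = 6] = (5 + 4 + 3 + 4 + 5) / 5 = 21/5.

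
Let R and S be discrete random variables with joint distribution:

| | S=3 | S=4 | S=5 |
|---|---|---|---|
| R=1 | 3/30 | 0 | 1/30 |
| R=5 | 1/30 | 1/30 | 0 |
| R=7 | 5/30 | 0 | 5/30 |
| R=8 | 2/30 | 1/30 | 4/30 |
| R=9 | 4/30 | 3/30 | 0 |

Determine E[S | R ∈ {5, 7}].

P(R ∈ {5, 7}) = 2/5.
Σ S·P over the event = 3·(1/30) + 4·(1/30) + 3·(5/30) + 5·(5/30) = 47/30.
E[S | R ∈ {5, 7}] = (47/30) / (2/5) = 47/12.

47/12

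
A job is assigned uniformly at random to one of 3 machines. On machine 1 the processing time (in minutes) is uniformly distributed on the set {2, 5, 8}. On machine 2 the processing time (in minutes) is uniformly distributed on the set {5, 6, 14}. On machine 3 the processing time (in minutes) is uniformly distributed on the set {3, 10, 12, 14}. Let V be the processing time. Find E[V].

E[V | machine 1] = (2+5+8)/3 = 5.
E[V | machine 2] = (5+6+14)/3 = 25/3.
E[V | machine 3] = (3+10+12+14)/4 = 39/4.
By the law of total expectation,
E[V] = (1/3)·(5) + (1/3)·(25/3) + (1/3)·(39/4) = 277/36.

277/36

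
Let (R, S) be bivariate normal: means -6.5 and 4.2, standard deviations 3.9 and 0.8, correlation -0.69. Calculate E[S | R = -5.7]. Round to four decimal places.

4.0868

For a bivariate normal, E[S | R=x] = μ_S + ρ·(σ_S/σ_R)·(x − μ_R).
E[S | R=-5.7] = 4.2 + (-0.69)·(0.8/3.9)·(-5.7 − (-6.5)) = 4.2 + (-0.14154)·(0.8) = 4.0868.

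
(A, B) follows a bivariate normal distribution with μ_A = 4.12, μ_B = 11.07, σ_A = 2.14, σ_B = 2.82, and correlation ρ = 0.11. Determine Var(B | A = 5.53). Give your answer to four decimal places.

7.8562

Var(B | A=x) = (1 − ρ²)·σ_B².
Var(B | A=5.53) = (2.82)²·(1 − (0.11)²) = 7.9524·0.9879 = 7.8562.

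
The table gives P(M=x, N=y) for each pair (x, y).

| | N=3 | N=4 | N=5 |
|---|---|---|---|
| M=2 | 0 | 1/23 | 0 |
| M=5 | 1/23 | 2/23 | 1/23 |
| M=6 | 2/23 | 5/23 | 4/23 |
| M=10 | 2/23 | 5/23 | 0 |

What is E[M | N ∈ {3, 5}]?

P(N ∈ {3, 5}) = 10/23.
Σ M·P over the event = 5·(1/23) + 5·(1/23) + 6·(2/23) + 6·(4/23) + 10·(2/23) = 66/23.
E[M | N ∈ {3, 5}] = (66/23) / (10/23) = 33/5.

33/5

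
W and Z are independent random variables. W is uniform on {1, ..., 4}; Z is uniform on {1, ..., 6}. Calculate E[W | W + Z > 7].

10/3

Outcomes with W + Z > 7: (2,6), (3,5), (3,6), (4,4), (4,5), (4,6), each with probability 1/24.
E[W | W + Z > 7] = (2 + 3 + 3 + 4 + 4 + 4) / 6 = 10/3.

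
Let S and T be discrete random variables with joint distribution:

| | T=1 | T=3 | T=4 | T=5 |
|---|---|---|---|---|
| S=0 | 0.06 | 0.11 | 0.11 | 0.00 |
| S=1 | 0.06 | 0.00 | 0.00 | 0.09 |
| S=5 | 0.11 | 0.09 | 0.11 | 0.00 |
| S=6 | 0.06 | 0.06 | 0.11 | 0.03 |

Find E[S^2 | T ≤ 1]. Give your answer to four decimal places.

17.1379

P(T ≤ 1) = 0.29.
Σ S^2·P over the event = 0·(0.06) + 1·(0.06) + 25·(0.11) + 36·(0.06) = 4.97.
E[S^2 | T ≤ 1] = (4.97) / (0.29) = 17.1379.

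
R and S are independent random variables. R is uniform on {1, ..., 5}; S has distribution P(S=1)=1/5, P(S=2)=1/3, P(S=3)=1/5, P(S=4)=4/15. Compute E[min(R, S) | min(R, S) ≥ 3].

71/21

P(min(R, S) ≥ 3) = 7/25.
Summing min(R,S)·P(x,y) over outcomes with min(R, S) ≥ 3 gives 71/75.
E[min(R, S) | min(R, S) ≥ 3] = (71/75) / (7/25) = 71/21.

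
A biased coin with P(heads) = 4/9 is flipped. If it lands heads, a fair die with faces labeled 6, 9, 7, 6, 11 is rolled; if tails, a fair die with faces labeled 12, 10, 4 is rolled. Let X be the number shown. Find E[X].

E[X | heads] = (6+9+7+6+11)/5 = 39/5.
E[X | tails] = (12+10+4)/3 = 26/3.
By the law of total expectation,
E[X] = (4/9)·(39/5) + (5/9)·(26/3) = 1118/135.

1118/135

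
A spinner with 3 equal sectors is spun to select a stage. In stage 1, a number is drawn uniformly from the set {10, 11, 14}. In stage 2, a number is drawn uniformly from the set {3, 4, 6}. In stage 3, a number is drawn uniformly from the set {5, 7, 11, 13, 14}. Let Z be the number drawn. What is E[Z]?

26/3

E[Z | stage 1] = (10+11+14)/3 = 35/3.
E[Z | stage 2] = (3+4+6)/3 = 13/3.
E[Z | stage 3] = (5+7+11+13+14)/5 = 10.
By the law of total expectation,
E[Z] = (1/3)·(35/3) + (1/3)·(13/3) + (1/3)·(10) = 26/3.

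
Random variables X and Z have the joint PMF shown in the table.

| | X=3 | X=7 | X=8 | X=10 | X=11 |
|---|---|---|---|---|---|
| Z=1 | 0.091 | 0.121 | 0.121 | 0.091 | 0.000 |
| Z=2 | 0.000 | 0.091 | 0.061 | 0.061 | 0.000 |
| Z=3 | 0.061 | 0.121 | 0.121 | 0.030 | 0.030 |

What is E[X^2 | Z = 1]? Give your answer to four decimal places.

55.6415

P(Z = 1) = 0.424.
Summing X^2·P(X=x,Z=y) over the conditioning event gives 23.592.
E[X^2 | Z = 1] = (23.592) / (0.424) = 55.6415.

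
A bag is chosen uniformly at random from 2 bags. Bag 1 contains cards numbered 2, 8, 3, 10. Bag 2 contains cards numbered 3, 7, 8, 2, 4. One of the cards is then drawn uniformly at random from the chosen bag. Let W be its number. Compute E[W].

E[W | bag 1] = (2+8+3+10)/4 = 23/4.
E[W | bag 2] = (3+7+8+2+4)/5 = 24/5.
By the law of total expectation,
E[W] = (1/2)·(23/4) + (1/2)·(24/5) = 211/40.

211/40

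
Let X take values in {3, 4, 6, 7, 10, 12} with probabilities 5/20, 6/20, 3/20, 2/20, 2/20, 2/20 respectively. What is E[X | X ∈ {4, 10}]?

P(X ∈ {4, 10}) = 2/5.
Σ over the event: 4·3/10 + 10·1/10 = 11/5.
E[X | X ∈ {4, 10}] = (11/5) / (2/5) = 11/2.

11/2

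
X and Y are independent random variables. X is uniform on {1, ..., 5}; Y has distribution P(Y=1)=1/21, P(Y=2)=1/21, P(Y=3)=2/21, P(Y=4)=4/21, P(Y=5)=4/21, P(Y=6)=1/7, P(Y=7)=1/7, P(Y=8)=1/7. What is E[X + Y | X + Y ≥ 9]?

P(X + Y ≥ 9) = 16/35.
Summing (X+Y)·P(x,y) over outcomes with X + Y ≥ 9 gives 493/105.
E[X + Y | X + Y ≥ 9] = (493/105) / (16/35) = 493/48.

493/48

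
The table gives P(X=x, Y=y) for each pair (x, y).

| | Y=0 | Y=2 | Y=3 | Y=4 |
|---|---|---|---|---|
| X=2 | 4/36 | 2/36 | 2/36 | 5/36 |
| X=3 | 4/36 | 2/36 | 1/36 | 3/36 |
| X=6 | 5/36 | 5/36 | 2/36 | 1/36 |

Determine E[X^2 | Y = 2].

P(Y = 2) = 1/4.
Σ X^2·P over the event = 4·(2/36) + 9·(2/36) + 36·(5/36) = 103/18.
E[X^2 | Y = 2] = (103/18) / (1/4) = 206/9.

206/9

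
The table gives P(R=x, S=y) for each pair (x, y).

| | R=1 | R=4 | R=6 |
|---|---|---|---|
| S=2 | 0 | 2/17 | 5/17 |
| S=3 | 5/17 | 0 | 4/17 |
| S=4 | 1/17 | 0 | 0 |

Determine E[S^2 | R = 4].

P(R = 4) = 2/17.
Σ S^2·P over the event = 4·(2/17) = 8/17.
E[S^2 | R = 4] = (8/17) / (2/17) = 4.

4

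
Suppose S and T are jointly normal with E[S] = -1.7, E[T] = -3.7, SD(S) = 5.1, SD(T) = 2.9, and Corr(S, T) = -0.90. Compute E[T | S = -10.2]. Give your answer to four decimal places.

The regression of T on S has slope ρ·σ_T/σ_S and passes through (μ_S, μ_T).
E[T | S=-10.2] = -3.7 + (-0.90)·(2.9/5.1)·(-10.2 − (-1.7)) = -3.7 + (-0.51176)·(-8.5) = 0.6500.

0.6500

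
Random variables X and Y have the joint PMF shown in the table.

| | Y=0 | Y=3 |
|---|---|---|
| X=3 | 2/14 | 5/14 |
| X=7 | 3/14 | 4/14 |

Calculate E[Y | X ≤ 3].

15/7

P(X ≤ 3) = 1/2.
Σ Y·P over the event = 0·(2/14) + 3·(5/14) = 15/14.
E[Y | X ≤ 3] = (15/14) / (1/2) = 15/7.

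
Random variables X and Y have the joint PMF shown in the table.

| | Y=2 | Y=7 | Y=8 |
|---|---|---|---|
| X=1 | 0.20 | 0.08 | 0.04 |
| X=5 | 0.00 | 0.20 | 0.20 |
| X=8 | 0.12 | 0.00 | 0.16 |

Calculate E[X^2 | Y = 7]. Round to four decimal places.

18.1429

P(Y = 7) = 0.28.
Σ X^2·P over the event = 1·(0.08) + 25·(0.20) = 5.08.
E[X^2 | Y = 7] = (5.08) / (0.28) = 18.1429.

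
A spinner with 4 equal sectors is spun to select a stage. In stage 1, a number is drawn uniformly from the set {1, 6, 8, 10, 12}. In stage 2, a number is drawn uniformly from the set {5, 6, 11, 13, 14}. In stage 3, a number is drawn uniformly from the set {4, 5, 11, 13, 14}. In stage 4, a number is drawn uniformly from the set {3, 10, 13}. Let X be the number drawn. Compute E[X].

529/60

E[X | stage 1] = (1+6+8+10+12)/5 = 37/5.
E[X | stage 2] = (5+6+11+13+14)/5 = 49/5.
E[X | stage 3] = (4+5+11+13+14)/5 = 47/5.
E[X | stage 4] = (3+10+13)/3 = 26/3.
E[X] = (1/4)·(37/5) + (1/4)·(49/5) + (1/4)·(47/5) + (1/4)·(26/3) = 529/60.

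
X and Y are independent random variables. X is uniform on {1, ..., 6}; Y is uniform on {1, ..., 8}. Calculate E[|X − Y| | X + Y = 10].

14/5

Outcomes with X + Y = 10: (2,8), (3,7), (4,6), (5,5), (6,4), each with probability 1/48.
E[|X − Y| | X + Y = 10] = (6 + 4 + 2 + 0 + 2) / 5 = 14/5.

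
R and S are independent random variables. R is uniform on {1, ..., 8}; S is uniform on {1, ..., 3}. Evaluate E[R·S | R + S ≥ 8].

P(R + S ≥ 8) = 3/8.
Summing RS·P(x,y) over outcomes with R + S ≥ 8 gives 45/8.
E[R·S | R + S ≥ 8] = (45/8) / (3/8) = 15.

15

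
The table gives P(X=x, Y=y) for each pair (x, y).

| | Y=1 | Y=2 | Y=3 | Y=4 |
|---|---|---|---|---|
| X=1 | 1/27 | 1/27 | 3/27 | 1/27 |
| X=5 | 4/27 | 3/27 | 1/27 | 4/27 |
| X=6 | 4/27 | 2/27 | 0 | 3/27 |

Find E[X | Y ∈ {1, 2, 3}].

81/19

P(Y ∈ {1, 2, 3}) = 19/27.
Σ X·P over the event = 1·(1/27) + 1·(1/27) + 1·(3/27) + 5·(4/27) + 5·(3/27) + 5·(1/27) + 6·(4/27) + 6·(2/27) = 3.
E[X | Y ∈ {1, 2, 3}] = (3) / (19/27) = 81/19.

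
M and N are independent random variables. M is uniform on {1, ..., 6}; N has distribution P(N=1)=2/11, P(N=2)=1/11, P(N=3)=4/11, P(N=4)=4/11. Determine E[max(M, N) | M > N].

P(M > N) = 17/33.
Summing max(M,N)·P(x,y) over outcomes with M > N gives 27/11.
E[max(M, N) | M > N] = (27/11) / (17/33) = 81/17.

81/17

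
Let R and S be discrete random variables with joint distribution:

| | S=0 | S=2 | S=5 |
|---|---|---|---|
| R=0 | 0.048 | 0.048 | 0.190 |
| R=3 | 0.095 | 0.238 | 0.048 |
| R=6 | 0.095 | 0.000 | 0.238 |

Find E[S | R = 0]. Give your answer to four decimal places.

3.6573

P(R = 0) = 0.286.
Summing S·P(R=x,S=y) over the conditioning event gives 1.046.
E[S | R = 0] = (1.046) / (0.286) = 3.6573.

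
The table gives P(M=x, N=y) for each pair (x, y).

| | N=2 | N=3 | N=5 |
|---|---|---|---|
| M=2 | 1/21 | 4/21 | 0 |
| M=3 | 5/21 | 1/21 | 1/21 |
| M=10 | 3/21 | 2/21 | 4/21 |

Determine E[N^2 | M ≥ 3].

23/2

P(M ≥ 3) = 16/21.
Σ N^2·P over the event = 4·(5/21) + 9·(1/21) + 25·(1/21) + 4·(3/21) + 9·(2/21) + 25·(4/21) = 184/21.
E[N^2 | M ≥ 3] = (184/21) / (16/21) = 23/2.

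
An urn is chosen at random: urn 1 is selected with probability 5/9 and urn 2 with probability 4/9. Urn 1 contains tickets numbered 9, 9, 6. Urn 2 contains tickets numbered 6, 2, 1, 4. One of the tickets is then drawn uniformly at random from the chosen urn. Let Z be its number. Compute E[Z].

E[Z | urn 1] = (9+9+6)/3 = 8.
E[Z | urn 2] = (6+2+1+4)/4 = 13/4.
E[Z] = (5/9)·(8) + (4/9)·(13/4) = 53/9.

53/9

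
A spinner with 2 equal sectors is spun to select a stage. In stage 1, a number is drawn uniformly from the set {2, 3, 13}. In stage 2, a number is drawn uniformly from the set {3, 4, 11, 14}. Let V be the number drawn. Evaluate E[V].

E[V | stage 1] = (2+3+13)/3 = 6.
E[V | stage 2] = (3+4+11+14)/4 = 8.
By the law of total expectation,
E[V] = (1/2)·(6) + (1/2)·(8) = 7.

7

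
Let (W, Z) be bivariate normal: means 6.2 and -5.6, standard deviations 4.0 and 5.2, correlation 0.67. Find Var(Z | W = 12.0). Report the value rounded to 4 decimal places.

14.9017

Var(Z | W=x) = (1 − ρ²)·σ_Z².
Var(Z | W=12.0) = (5.2)²·(1 − (0.67)²) = 27.04·0.5511 = 14.9017.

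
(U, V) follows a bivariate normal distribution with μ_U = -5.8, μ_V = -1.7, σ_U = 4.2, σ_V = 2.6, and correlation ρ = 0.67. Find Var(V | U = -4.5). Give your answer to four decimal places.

3.7254

The conditional variance in a bivariate normal is σ_V²(1 − ρ²), independent of x.
Var(V | U=-4.5) = (2.6)²·(1 − (0.67)²) = 6.76·0.5511 = 3.7254.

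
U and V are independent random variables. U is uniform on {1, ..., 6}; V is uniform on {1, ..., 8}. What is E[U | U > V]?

14/3

P(U > V) = 5/16.
Summing U·P(x,y) over outcomes with U > V gives 35/24.
E[U | U > V] = (35/24) / (5/16) = 14/3.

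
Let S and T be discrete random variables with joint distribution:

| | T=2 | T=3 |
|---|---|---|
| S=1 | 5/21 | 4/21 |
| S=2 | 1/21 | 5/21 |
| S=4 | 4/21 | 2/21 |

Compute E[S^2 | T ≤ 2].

P(T ≤ 2) = 10/21.
Σ S^2·P over the event = 1·(5/21) + 4·(1/21) + 16·(4/21) = 73/21.
E[S^2 | T ≤ 2] = (73/21) / (10/21) = 73/10.

73/10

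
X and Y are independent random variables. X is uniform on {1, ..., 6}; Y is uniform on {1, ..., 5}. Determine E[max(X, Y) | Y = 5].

31/6

Outcomes with Y = 5: (1,5), (2,5), (3,5), (4,5), (5,5), (6,5), each with probability 1/30.
E[max(X, Y) | Y = 5] = (5 + 5 + 5 + 5 + 5 + 6) / 6 = 31/6.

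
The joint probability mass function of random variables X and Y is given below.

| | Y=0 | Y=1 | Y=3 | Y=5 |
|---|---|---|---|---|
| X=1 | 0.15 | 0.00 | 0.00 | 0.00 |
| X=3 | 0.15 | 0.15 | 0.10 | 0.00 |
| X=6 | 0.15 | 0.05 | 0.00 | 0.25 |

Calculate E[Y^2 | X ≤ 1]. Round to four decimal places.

0.0000

P(X ≤ 1) = 0.15.
Σ Y^2·P over the event = 0·(0.15) = 0.00.
E[Y^2 | X ≤ 1] = (0.00) / (0.15) = 0.0000.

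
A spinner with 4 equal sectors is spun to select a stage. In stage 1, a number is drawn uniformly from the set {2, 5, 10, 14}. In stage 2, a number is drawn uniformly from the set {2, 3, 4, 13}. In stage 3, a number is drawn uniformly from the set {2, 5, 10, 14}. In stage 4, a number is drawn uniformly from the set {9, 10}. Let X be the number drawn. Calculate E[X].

E[X | stage 1] = (2+5+10+14)/4 = 31/4.
E[X | stage 2] = (2+3+4+13)/4 = 11/2.
E[X | stage 3] = (2+5+10+14)/4 = 31/4.
E[X | stage 4] = (9+10)/2 = 19/2.
E[X] = (1/4)·(31/4) + (1/4)·(11/2) + (1/4)·(31/4) + (1/4)·(19/2) = 61/8.

61/8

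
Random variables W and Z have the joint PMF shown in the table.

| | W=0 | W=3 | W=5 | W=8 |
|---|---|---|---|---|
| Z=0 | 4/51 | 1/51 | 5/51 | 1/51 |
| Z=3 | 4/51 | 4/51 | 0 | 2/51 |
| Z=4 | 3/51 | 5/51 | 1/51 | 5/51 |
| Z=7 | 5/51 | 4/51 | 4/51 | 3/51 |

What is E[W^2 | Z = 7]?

41/2

P(Z = 7) = 16/51.
Σ W^2·P over the event = 0·(5/51) + 9·(4/51) + 25·(4/51) + 64·(3/51) = 328/51.
E[W^2 | Z = 7] = (328/51) / (16/51) = 41/2.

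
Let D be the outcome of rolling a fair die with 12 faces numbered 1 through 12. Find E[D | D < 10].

Given D < 10, D is equally likely to be any of {1, 2, 3, 4, 5, 6, 7, 8, 9}.
E[D | D < 10] = (1 + 2 + 3 + 4 + 5 + 6 + 7 + 8 + 9) / 9 = 5.

5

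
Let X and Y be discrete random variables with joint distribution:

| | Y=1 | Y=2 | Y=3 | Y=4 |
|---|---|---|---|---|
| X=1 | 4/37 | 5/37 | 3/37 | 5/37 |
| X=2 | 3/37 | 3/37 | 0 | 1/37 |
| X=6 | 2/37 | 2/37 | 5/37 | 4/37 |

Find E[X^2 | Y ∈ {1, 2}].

177/19

P(Y ∈ {1, 2}) = 19/37.
Σ X^2·P over the event = 1·(4/37) + 1·(5/37) + 4·(3/37) + 4·(3/37) + 36·(2/37) + 36·(2/37) = 177/37.
E[X^2 | Y ∈ {1, 2}] = (177/37) / (19/37) = 177/19.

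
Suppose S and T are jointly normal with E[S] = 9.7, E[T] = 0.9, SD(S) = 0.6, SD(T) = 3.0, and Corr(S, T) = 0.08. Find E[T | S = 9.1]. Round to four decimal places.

0.6600

For a bivariate normal, E[T | S=x] = μ_T + ρ·(σ_T/σ_S)·(x − μ_S).
E[T | S=9.1] = 0.9 + (0.08)·(3.0/0.6)·(9.1 − (9.7)) = 0.9 + (0.4)·(-0.6) = 0.6600.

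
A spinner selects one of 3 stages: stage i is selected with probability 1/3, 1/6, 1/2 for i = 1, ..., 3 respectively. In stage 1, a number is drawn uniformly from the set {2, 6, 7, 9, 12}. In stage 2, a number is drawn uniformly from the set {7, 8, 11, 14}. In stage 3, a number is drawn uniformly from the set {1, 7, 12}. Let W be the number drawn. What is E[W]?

E[W | stage 1] = (2+6+7+9+12)/5 = 36/5.
E[W | stage 2] = (7+8+11+14)/4 = 10.
E[W | stage 3] = (1+7+12)/3 = 20/3.
E[W] = (1/3)·(36/5) + (1/6)·(10) + (1/2)·(20/3) = 37/5.

37/5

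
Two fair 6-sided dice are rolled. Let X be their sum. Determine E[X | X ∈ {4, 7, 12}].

P(X ∈ {4, 7, 12}) = 5/18.
Σ over the event: 4·1/12 + 7·1/6 + 12·1/36 = 11/6.
E[X | X ∈ {4, 7, 12}] = (11/6) / (5/18) = 33/5.

33/5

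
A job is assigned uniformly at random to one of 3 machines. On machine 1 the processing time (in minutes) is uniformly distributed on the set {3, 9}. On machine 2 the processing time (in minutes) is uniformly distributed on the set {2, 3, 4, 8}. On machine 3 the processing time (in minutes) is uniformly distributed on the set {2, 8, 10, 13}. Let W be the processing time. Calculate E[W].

37/6

E[W | machine 1] = (3+9)/2 = 6.
E[W | machine 2] = (2+3+4+8)/4 = 17/4.
E[W | machine 3] = (2+8+10+13)/4 = 33/4.
By the law of total expectation,
E[W] = (1/3)·(6) + (1/3)·(17/4) + (1/3)·(33/4) = 37/6.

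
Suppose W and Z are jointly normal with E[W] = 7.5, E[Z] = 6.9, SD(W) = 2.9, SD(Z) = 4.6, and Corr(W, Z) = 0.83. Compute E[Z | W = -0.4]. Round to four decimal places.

-3.5008

For a bivariate normal, E[Z | W=x] = μ_Z + ρ·(σ_Z/σ_W)·(x − μ_W).
E[Z | W=-0.4] = 6.9 + (0.83)·(4.6/2.9)·(-0.4 − (7.5)) = 6.9 + (1.316552)·(-7.9) = -3.5008.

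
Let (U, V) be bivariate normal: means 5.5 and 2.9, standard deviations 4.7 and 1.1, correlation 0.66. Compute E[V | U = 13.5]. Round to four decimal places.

E[V | U=x] = μ_V + ρ(σ_V/σ_U)(x − μ_U) for jointly normal variables.
E[V | U=13.5] = 2.9 + (0.66)·(1.1/4.7)·(13.5 − (5.5)) = 2.9 + (0.154468)·(8) = 4.1357.

4.1357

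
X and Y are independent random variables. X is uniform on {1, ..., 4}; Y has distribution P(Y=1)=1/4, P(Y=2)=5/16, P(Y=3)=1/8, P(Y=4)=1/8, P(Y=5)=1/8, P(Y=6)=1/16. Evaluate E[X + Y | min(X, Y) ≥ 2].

P(min(X, Y) ≥ 2) = 9/16.
Summing (X+Y)·P(x,y) over outcomes with min(X, Y) ≥ 2 gives 57/16.
E[X + Y | min(X, Y) ≥ 2] = (57/16) / (9/16) = 19/3.

19/3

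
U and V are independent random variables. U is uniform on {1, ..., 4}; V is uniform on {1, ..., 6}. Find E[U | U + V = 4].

2

Outcomes with U + V = 4: (1,3), (2,2), (3,1), each with probability 1/24.
E[U | U + V = 4] = (1 + 2 + 3) / 3 = 2.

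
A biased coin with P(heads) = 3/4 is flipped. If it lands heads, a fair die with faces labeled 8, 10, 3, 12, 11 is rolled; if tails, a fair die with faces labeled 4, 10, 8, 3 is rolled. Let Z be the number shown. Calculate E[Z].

653/80

E[Z | heads] = (8+10+3+12+11)/5 = 44/5.
E[Z | tails] = (4+10+8+3)/4 = 25/4.
By the law of total expectation,
E[Z] = (3/4)·(44/5) + (1/4)·(25/4) = 653/80.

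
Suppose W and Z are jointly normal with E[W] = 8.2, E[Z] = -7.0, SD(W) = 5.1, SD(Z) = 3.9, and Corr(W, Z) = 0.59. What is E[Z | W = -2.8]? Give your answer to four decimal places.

E[Z | W=x] = μ_Z + ρ(σ_Z/σ_W)(x − μ_W) for jointly normal variables.
E[Z | W=-2.8] = -7.0 + (0.59)·(3.9/5.1)·(-2.8 − (8.2)) = -7.0 + (0.451176)·(-11) = -11.9629.

-11.9629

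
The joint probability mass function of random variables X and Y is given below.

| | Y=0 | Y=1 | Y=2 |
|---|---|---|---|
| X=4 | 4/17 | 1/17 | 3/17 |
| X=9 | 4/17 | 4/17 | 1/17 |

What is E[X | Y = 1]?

8

P(Y = 1) = 5/17.
Σ X·P over the event = 4·(1/17) + 9·(4/17) = 40/17.
E[X | Y = 1] = (40/17) / (5/17) = 8.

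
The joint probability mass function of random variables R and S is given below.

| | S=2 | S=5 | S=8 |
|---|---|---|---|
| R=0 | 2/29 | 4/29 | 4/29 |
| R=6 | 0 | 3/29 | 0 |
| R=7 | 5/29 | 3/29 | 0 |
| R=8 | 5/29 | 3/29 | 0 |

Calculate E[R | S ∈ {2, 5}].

P(S ∈ {2, 5}) = 25/29.
Σ R·P over the event = 0·(2/29) + 0·(4/29) + 6·(3/29) + 7·(5/29) + 7·(3/29) + 8·(5/29) + 8·(3/29) = 138/29.
E[R | S ∈ {2, 5}] = (138/29) / (25/29) = 138/25.

138/25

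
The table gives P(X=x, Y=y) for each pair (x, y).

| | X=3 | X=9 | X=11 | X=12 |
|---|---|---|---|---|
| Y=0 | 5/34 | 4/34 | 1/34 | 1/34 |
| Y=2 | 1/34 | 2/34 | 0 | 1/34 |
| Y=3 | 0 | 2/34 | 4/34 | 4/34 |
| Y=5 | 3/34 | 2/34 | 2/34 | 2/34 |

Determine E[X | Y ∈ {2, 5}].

106/13

P(Y ∈ {2, 5}) = 13/34.
Summing X·P(X=x,Y=y) over the conditioning event gives 53/17.
E[X | Y ∈ {2, 5}] = (53/17) / (13/34) = 106/13.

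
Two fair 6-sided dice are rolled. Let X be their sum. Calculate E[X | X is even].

7

P(X is even) = 1/2.
Σ over the event: 2·1/36 + 4·1/12 + 6·5/36 + 8·5/36 + 10·1/12 + 12·1/36 = 7/2.
E[X | X is even] = (7/2) / (1/2) = 7.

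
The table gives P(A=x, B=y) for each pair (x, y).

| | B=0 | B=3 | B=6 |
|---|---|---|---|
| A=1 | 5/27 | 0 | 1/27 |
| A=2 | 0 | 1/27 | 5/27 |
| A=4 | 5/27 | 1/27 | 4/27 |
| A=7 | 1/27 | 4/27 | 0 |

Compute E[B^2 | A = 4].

P(A = 4) = 10/27.
Summing B^2·P(A=x,B=y) over the conditioning event gives 17/3.
E[B^2 | A = 4] = (17/3) / (10/27) = 153/10.

153/10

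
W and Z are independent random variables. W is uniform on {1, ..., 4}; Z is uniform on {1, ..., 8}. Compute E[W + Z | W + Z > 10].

34/3

P(W + Z > 10) = 3/32.
Summing (W+Z)·P(x,y) over outcomes with W + Z > 10 gives 17/16.
E[W + Z | W + Z > 10] = (17/16) / (3/32) = 34/3.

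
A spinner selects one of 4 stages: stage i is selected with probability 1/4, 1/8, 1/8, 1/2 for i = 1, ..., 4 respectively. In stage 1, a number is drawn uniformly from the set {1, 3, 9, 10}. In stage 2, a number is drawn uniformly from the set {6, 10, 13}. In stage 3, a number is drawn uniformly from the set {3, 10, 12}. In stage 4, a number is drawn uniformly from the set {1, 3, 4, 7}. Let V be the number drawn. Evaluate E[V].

E[V | stage 1] = (1+3+9+10)/4 = 23/4.
E[V | stage 2] = (6+10+13)/3 = 29/3.
E[V | stage 3] = (3+10+12)/3 = 25/3.
E[V | stage 4] = (1+3+4+7)/4 = 15/4.
E[V] = (1/4)·(23/4) + (1/8)·(29/3) + (1/8)·(25/3) + (1/2)·(15/4) = 89/16.

89/16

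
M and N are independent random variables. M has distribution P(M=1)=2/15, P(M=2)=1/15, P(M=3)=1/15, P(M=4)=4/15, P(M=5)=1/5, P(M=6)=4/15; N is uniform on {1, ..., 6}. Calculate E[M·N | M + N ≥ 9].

851/34

P(M + N ≥ 9) = 17/45.
Summing MN·P(x,y) over outcomes with M + N ≥ 9 gives 851/90.
E[M·N | M + N ≥ 9] = (851/90) / (17/45) = 851/34.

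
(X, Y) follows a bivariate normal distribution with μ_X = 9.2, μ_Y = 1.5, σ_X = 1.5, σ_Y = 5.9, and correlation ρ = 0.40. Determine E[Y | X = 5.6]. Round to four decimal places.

The regression of Y on X has slope ρ·σ_Y/σ_X and passes through (μ_X, μ_Y).
E[Y | X=5.6] = 1.5 + (0.40)·(5.9/1.5)·(5.6 − (9.2)) = 1.5 + (1.57333)·(-3.6) = -4.1640.

-4.1640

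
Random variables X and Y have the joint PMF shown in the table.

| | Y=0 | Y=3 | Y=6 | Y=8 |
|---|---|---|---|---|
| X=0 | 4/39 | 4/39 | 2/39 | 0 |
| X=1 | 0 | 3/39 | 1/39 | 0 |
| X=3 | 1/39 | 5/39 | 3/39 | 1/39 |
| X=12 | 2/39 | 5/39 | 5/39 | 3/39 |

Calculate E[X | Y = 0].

27/7

P(Y = 0) = 7/39.
Σ X·P over the event = 0·(4/39) + 3·(1/39) + 12·(2/39) = 9/13.
E[X | Y = 0] = (9/13) / (7/39) = 27/7.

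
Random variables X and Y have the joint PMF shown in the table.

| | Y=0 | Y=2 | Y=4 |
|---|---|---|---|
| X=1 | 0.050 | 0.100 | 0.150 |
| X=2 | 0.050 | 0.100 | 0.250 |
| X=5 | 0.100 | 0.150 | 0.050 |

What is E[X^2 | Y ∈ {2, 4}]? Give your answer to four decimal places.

P(Y ∈ {2, 4}) = 0.800.
Σ X^2·P over the event = 1·(0.100) + 1·(0.150) + 4·(0.100) + 4·(0.250) + 25·(0.150) + 25·(0.050) = 6.650.
E[X^2 | Y ∈ {2, 4}] = (6.650) / (0.800) = 8.3125.

8.3125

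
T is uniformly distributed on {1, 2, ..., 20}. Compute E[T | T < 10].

5

Given T < 10, T is equally likely to be any of {1, 2, 3, 4, 5, 6, 7, 8, 9}.
E[T | T < 10] = (1 + 2 + 3 + 4 + 5 + 6 + 7 + 8 + 9) / 9 = 5.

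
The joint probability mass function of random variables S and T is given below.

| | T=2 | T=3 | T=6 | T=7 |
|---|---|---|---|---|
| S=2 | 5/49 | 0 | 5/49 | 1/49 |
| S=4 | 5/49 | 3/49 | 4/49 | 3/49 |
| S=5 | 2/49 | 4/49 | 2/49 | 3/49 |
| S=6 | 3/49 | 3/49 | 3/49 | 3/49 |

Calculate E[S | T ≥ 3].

P(T ≥ 3) = 34/49.
Summing S·P(S=x,T=y) over the conditioning event gives 151/49.
E[S | T ≥ 3] = (151/49) / (34/49) = 151/34.

151/34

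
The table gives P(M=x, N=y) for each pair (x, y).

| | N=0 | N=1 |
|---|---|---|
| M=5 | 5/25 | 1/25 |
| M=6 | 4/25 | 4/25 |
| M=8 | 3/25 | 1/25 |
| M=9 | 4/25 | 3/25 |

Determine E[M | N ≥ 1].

64/9

P(N ≥ 1) = 9/25.
Σ M·P over the event = 5·(1/25) + 6·(4/25) + 8·(1/25) + 9·(3/25) = 64/25.
E[M | N ≥ 1] = (64/25) / (9/25) = 64/9.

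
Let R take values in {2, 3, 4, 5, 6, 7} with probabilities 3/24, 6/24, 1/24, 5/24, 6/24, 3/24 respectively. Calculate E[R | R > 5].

P(R > 5) = 3/8.
Σ over the event: 6·1/4 + 7·1/8 = 19/8.
E[R | R > 5] = (19/8) / (3/8) = 19/3.

19/3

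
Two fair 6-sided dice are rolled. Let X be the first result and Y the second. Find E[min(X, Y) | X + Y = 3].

Outcomes with X + Y = 3: (1,2), (2,1), each with probability 1/36.
E[min(X, Y) | X + Y = 3] = (1 + 1) / 2 = 1.

1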